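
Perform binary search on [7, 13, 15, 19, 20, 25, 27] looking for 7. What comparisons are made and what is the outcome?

Binary search for 7 in [7, 13, 15, 19, 20, 25, 27]:

lo=0, hi=6, mid=3, arr[mid]=19 -> 19 > 7, search left half
lo=0, hi=2, mid=1, arr[mid]=13 -> 13 > 7, search left half
lo=0, hi=0, mid=0, arr[mid]=7 -> Found target at index 0!

Binary search finds 7 at index 0 after 3 comparisons. The search repeatedly halves the search space by comparing with the middle element.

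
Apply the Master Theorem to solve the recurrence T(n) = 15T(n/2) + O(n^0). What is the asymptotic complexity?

Master Theorem for T(n) = 15T(n/2) + O(n^0):

a = 15, b = 2, c = 0
log_b(a) = log_2(15) = 3.9069

Case 1: c = 0 < log_2(15) = 3.9069
T(n) = O(n^(log_2 15))

For T(n) = 15T(n/2) + O(n^0): log_2(15) = 3.9069. This is Case 1 of the Master Theorem (c < log_b(a), work dominated by leaves), giving O(n^(log_2 15)).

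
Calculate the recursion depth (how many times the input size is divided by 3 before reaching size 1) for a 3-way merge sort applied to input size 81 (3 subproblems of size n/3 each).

For divide and conquer with division factor 3:

Problem sizes at each level:
Level 0: 81
Level 1: 27
Level 2: 9
Level 3: 3
Level 4: 1

The root is level 0 and the size-1 base case is level 4 (the tree spans levels 0 through 4, i.e. 5 levels counting the root), so the depth is the number of divisions: log_3(81) = 4

The recursion tree depth is log_3(81) = 4. At each level, the problem size is divided by 3, so it takes 4 divisions to reduce to a base case of size 1. The algorithm makes 3 recursive calls at each level.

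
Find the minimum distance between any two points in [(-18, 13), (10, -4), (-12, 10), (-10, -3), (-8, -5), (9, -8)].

Computing all pairwise distances among 6 points:

d((-18, 13), (10, -4)) = 32.7567
d((-18, 13), (-12, 10)) = 6.7082
d((-18, 13), (-10, -3)) = 17.8885
d((-18, 13), (-8, -5)) = 20.5913
d((-18, 13), (9, -8)) = 34.2053
d((10, -4), (-12, 10)) = 26.0768
d((10, -4), (-10, -3)) = 20.025
d((10, -4), (-8, -5)) = 18.0278
d((10, -4), (9, -8)) = 4.1231
d((-12, 10), (-10, -3)) = 13.1529
d((-12, 10), (-8, -5)) = 15.5242
d((-12, 10), (9, -8)) = 27.6586
d((-10, -3), (-8, -5)) = 2.8284 <-- minimum
d((-10, -3), (9, -8)) = 19.6469
d((-8, -5), (9, -8)) = 17.2627

Closest pair: (-10, -3) and (-8, -5) with distance 2.8284

The closest pair is (-10, -3) and (-8, -5) with Euclidean distance 2.8284. For 6 points, brute-force pairwise comparison is shown above. For large n, the divide-and-conquer algorithm (sort by x, recurse on halves, check the dividing strip) achieves O(n log n).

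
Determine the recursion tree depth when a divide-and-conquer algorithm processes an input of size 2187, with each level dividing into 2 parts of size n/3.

For divide and conquer with division factor 3:

Problem sizes at each level:
Level 0: 2187
Level 1: 729
Level 2: 243
Level 3: 81
Level 4: 27
Level 5: 9
Level 6: 3
Level 7: 1

The root is level 0 and the size-1 base case is level 7 (the tree spans levels 0 through 7, i.e. 8 levels counting the root), so the depth is the number of divisions: log_3(2187) = 7

The recursion tree depth is log_3(2187) = 7. At each level, the problem size is divided by 3, so it takes 7 divisions to reduce to a base case of size 1. The algorithm makes 2 recursive calls at each level.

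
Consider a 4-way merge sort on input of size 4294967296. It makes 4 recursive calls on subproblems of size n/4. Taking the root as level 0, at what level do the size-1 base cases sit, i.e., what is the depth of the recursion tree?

For divide and conquer with division factor 4:

Problem sizes at each level:
Level 0: 4294967296
Level 1: 1073741824
Level 2: 268435456
Level 3: 67108864
Level 4: 16777216
Level 5: 4194304
Level 6: 1048576
Level 7: 262144
Level 8: 65536
Level 9: 16384
Level 10: 4096
Level 11: 1024
Level 12: 256
Level 13: 64
Level 14: 16
Level 15: 4
Level 16: 1

The root is level 0 and the size-1 base case is level 16 (the tree spans levels 0 through 16, i.e. 17 levels counting the root), so the depth is the number of divisions: log_4(4294967296) = 16

The recursion tree depth is log_4(4294967296) = 16. At each level, the problem size is divided by 4, so it takes 16 divisions to reduce to a base case of size 1. The algorithm makes 4 recursive calls at each level.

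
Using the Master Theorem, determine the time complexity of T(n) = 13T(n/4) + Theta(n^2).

Master Theorem for T(n) = 13T(n/4) + O(n^2):

a = 13, b = 4, c = 2
log_b(a) = log_4(13) = 1.8502

Case 3: c = 2 > log_4(13) = 1.8502
T(n) = O(n^2) = O(n^2)

For T(n) = 13T(n/4) + O(n^2): log_4(13) = 1.8502. This is Case 3 of the Master Theorem (c > log_b(a), work dominated by root), giving O(n^2).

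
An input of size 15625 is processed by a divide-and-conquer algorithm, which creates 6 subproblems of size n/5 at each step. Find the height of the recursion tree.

For divide and conquer with division factor 5:

Problem sizes at each level:
Level 0: 15625
Level 1: 3125
Level 2: 625
Level 3: 125
Level 4: 25
Level 5: 5
Level 6: 1

The root is level 0 and the size-1 base case is level 6 (the tree spans levels 0 through 6, i.e. 7 levels counting the root), so the depth is the number of divisions: log_5(15625) = 6

The recursion tree depth is log_5(15625) = 6. At each level, the problem size is divided by 5, so it takes 6 divisions to reduce to a base case of size 1. The algorithm makes 6 recursive calls at each level.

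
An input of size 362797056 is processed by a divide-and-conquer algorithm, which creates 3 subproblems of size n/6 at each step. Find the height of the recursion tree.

For divide and conquer with division factor 6:

Problem sizes at each level:
Level 0: 362797056
Level 1: 60466176
Level 2: 10077696
Level 3: 1679616
Level 4: 279936
Level 5: 46656
Level 6: 7776
Level 7: 1296
Level 8: 216
Level 9: 36
Level 10: 6
Level 11: 1

The root is level 0 and the size-1 base case is level 11 (the tree spans levels 0 through 11, i.e. 12 levels counting the root), so the depth is the number of divisions: log_6(362797056) = 11

The recursion tree depth is log_6(362797056) = 11. At each level, the problem size is divided by 6, so it takes 11 divisions to reduce to a base case of size 1. The algorithm makes 3 recursive calls at each level.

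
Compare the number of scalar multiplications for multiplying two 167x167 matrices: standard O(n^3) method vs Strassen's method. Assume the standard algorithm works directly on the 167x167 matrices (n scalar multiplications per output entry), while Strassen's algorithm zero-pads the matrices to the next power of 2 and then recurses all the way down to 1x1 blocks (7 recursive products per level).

Matrix multiplication for 167x167 matrices:

Strassen's algorithm requires power-of-2 dimensions. Pad 167x167 to 256x256 (next power of 2).

Standard algorithm: 167^3 = 4657463 multiplications
Strassen's algorithm: 7^(log2(256)) = 7^8 = 5764801 multiplications
Difference: 4657463 - 5764801 = -1107338 (Strassen uses MORE here due to padding overhead — for small or just-over-power-of-2 n, padding can outweigh the per-level savings)

Standard: 4657463 multiplications (167^3). Strassen: 5764801 multiplications (7^8, after padding to 256x256). Strassen reduces 8 recursive multiplications to 7 at each level.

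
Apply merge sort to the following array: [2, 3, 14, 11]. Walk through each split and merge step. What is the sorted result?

Merge sort trace:

Split: [2, 3, 14, 11] -> [2, 3] and [14, 11]
  Split: [2, 3] -> [2] and [3]
  Merge: [2] + [3] -> [2, 3]
  Split: [14, 11] -> [14] and [11]
  Merge: [14] + [11] -> [11, 14]
Merge: [2, 3] + [11, 14] -> [2, 3, 11, 14]

Final sorted array: [2, 3, 11, 14]

The merge sort proceeds by recursively splitting the array and merging sorted halves.
After all merges, the sorted array is [2, 3, 11, 14].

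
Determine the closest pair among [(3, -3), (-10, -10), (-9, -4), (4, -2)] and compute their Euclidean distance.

Computing all pairwise distances among 4 points:

d((3, -3), (-10, -10)) = 14.7648
d((3, -3), (-9, -4)) = 12.0416
d((3, -3), (4, -2)) = 1.4142 <-- minimum
d((-10, -10), (-9, -4)) = 6.0828
d((-10, -10), (4, -2)) = 16.1245
d((-9, -4), (4, -2)) = 13.1529

Closest pair: (3, -3) and (4, -2) with distance 1.4142

The closest pair is (3, -3) and (4, -2) with Euclidean distance 1.4142. For 4 points, brute-force pairwise comparison is shown above. For large n, the divide-and-conquer algorithm (sort by x, recurse on halves, check the dividing strip) achieves O(n log n).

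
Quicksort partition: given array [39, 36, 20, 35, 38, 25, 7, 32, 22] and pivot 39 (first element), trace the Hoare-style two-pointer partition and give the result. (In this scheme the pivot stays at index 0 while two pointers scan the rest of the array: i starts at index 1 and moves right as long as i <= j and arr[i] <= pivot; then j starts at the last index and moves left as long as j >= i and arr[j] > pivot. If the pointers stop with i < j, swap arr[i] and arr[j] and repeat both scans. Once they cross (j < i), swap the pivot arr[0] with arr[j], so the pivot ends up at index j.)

Hoare-style two-pointer partition with pivot = 39:

Initial array: [39, 36, 20, 35, 38, 25, 7, 32, 22]

Pointers start at i = 1, j = 8.
i ends at 9, j ends at 8: the pointers have crossed (j < i), so scanning stops.

Swap pivot arr[0] with arr[8] to place pivot at position 8: [22, 36, 20, 35, 38, 25, 7, 32, 39]
Pivot position: 8

After partitioning with pivot 39, the array becomes [22, 36, 20, 35, 38, 25, 7, 32, 39]. The pivot is placed at index 8. All elements to the left of the pivot are <= 39, and all elements to the right are > 39.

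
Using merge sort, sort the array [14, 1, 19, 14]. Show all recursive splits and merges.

Merge sort trace:

Split: [14, 1, 19, 14] -> [14, 1] and [19, 14]
  Split: [14, 1] -> [14] and [1]
  Merge: [14] + [1] -> [1, 14]
  Split: [19, 14] -> [19] and [14]
  Merge: [19] + [14] -> [14, 19]
Merge: [1, 14] + [14, 19] -> [1, 14, 14, 19]

Final sorted array: [1, 14, 14, 19]

The merge sort proceeds by recursively splitting the array and merging sorted halves.
After all merges, the sorted array is [1, 14, 14, 19].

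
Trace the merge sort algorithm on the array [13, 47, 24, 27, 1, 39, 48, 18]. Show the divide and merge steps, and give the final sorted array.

Merge sort trace:

Split: [13, 47, 24, 27, 1, 39, 48, 18] -> [13, 47, 24, 27] and [1, 39, 48, 18]
  Split: [13, 47, 24, 27] -> [13, 47] and [24, 27]
    Split: [13, 47] -> [13] and [47]
    Merge: [13] + [47] -> [13, 47]
    Split: [24, 27] -> [24] and [27]
    Merge: [24] + [27] -> [24, 27]
  Merge: [13, 47] + [24, 27] -> [13, 24, 27, 47]
  Split: [1, 39, 48, 18] -> [1, 39] and [48, 18]
    Split: [1, 39] -> [1] and [39]
    Merge: [1] + [39] -> [1, 39]
    Split: [48, 18] -> [48] and [18]
    Merge: [48] + [18] -> [18, 48]
  Merge: [1, 39] + [18, 48] -> [1, 18, 39, 48]
Merge: [13, 24, 27, 47] + [1, 18, 39, 48] -> [1, 13, 18, 24, 27, 39, 47, 48]

Final sorted array: [1, 13, 18, 24, 27, 39, 47, 48]

The merge sort proceeds by recursively splitting the array and merging sorted halves.
After all merges, the sorted array is [1, 13, 18, 24, 27, 39, 47, 48].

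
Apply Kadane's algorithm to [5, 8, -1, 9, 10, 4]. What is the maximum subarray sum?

Using Kadane's algorithm on [5, 8, -1, 9, 10, 4]:

Scanning through the array:
Position 1 (value 8): max_ending_here = 13, max_so_far = 13
Position 2 (value -1): max_ending_here = 12, max_so_far = 13
Position 3 (value 9): max_ending_here = 21, max_so_far = 21
Position 4 (value 10): max_ending_here = 31, max_so_far = 31
Position 5 (value 4): max_ending_here = 35, max_so_far = 35

Maximum subarray: [5, 8, -1, 9, 10, 4]
Maximum sum: 35

The maximum subarray is [5, 8, -1, 9, 10, 4] with sum 35. This subarray runs from index 0 to index 5.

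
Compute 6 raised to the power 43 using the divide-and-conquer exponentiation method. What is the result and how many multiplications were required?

Computing 6^43 by squaring (build up from 6^1; each line after the first costs one multiplication):

6^1 = 6
6^2 = (6^1)^2 = 6^2 = 36
6^4 = (6^2)^2 = 36^2 = 1296
6^5 = 6 * 6^4 = 6 * 1296 = 7776
6^10 = (6^5)^2 = 7776^2 = 60466176
6^20 = (6^10)^2 = 60466176^2 = 3656158440062976
6^21 = 6 * 6^20 = 6 * 3656158440062976 = 21936950640377856
6^42 = (6^21)^2 = 21936950640377856^2 = 481229803398374426442198455156736
6^43 = 6 * 6^42 = 6 * 481229803398374426442198455156736 = 2887378820390246558653190730940416

Result: 2887378820390246558653190730940416
Multiplications needed: 8 (8 lines after 6^1)

6^43 = 2887378820390246558653190730940416. Using exponentiation by squaring, this requires 8 multiplications. The key idea: if the exponent is even, square the half-power; if odd, multiply by the base once.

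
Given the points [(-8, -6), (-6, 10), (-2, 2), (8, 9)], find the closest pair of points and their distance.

Computing all pairwise distances among 4 points:

d((-8, -6), (-6, 10)) = 16.1245
d((-8, -6), (-2, 2)) = 10.0
d((-8, -6), (8, 9)) = 21.9317
d((-6, 10), (-2, 2)) = 8.9443 <-- minimum
d((-6, 10), (8, 9)) = 14.0357
d((-2, 2), (8, 9)) = 12.2066

Closest pair: (-6, 10) and (-2, 2) with distance 8.9443

The closest pair is (-6, 10) and (-2, 2) with Euclidean distance 8.9443. For 4 points, brute-force pairwise comparison is shown above. For large n, the divide-and-conquer algorithm (sort by x, recurse on halves, check the dividing strip) achieves O(n log n).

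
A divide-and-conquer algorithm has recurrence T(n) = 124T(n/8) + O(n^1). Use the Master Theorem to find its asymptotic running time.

Master Theorem for T(n) = 124T(n/8) + O(n^1):

a = 124, b = 8, c = 1
log_b(a) = log_8(124) = 2.3181

Case 1: c = 1 < log_8(124) = 2.3181
T(n) = O(n^(log_8 124))

For T(n) = 124T(n/8) + O(n^1): log_8(124) = 2.3181. This is Case 1 of the Master Theorem (c < log_b(a), work dominated by leaves), giving O(n^(log_8 124)).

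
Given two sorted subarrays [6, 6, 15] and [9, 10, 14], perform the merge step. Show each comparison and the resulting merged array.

Merging process:

Compare 6 vs 9: take 6 from left. Merged: [6]
Compare 6 vs 9: take 6 from left. Merged: [6, 6]
Compare 15 vs 9: take 9 from right. Merged: [6, 6, 9]
Compare 15 vs 10: take 10 from right. Merged: [6, 6, 9, 10]
Compare 15 vs 14: take 14 from right. Merged: [6, 6, 9, 10, 14]
Append remaining from left: [15]. Merged: [6, 6, 9, 10, 14, 15]

Final merged array: [6, 6, 9, 10, 14, 15]
Total comparisons: 5

The merged array is [6, 6, 9, 10, 14, 15], requiring 5 comparisons. The merge step runs in O(n) time where n is the total number of elements.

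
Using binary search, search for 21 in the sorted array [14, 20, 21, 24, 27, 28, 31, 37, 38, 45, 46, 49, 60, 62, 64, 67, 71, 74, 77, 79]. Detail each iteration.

Binary search for 21 in [14, 20, 21, 24, 27, 28, 31, 37, 38, 45, 46, 49, 60, 62, 64, 67, 71, 74, 77, 79]:

lo=0, hi=19, mid=9, arr[mid]=45 -> 45 > 21, search left half
lo=0, hi=8, mid=4, arr[mid]=27 -> 27 > 21, search left half
lo=0, hi=3, mid=1, arr[mid]=20 -> 20 < 21, search right half
lo=2, hi=3, mid=2, arr[mid]=21 -> Found target at index 2!

Binary search finds 21 at index 2 after 4 comparisons. The search repeatedly halves the search space by comparing with the middle element.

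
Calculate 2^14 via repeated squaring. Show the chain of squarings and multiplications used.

Computing 2^14 by squaring (build up from 2^1; each line after the first costs one multiplication):

2^1 = 2
2^2 = (2^1)^2 = 2^2 = 4
2^3 = 2 * 2^2 = 2 * 4 = 8
2^6 = (2^3)^2 = 8^2 = 64
2^7 = 2 * 2^6 = 2 * 64 = 128
2^14 = (2^7)^2 = 128^2 = 16384

Result: 16384
Multiplications needed: 5 (5 lines after 2^1)

2^14 = 16384. Using exponentiation by squaring, this requires 5 multiplications. The key idea: if the exponent is even, square the half-power; if odd, multiply by the base once.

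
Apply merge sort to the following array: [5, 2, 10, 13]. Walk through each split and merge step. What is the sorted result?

Merge sort trace:

Split: [5, 2, 10, 13] -> [5, 2] and [10, 13]
  Split: [5, 2] -> [5] and [2]
  Merge: [5] + [2] -> [2, 5]
  Split: [10, 13] -> [10] and [13]
  Merge: [10] + [13] -> [10, 13]
Merge: [2, 5] + [10, 13] -> [2, 5, 10, 13]

Final sorted array: [2, 5, 10, 13]

The merge sort proceeds by recursively splitting the array and merging sorted halves.
After all merges, the sorted array is [2, 5, 10, 13].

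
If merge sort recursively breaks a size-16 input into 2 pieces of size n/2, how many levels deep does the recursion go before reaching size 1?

For divide and conquer with division factor 2:

Problem sizes at each level:
Level 0: 16
Level 1: 8
Level 2: 4
Level 3: 2
Level 4: 1

The root is level 0 and the size-1 base case is level 4 (the tree spans levels 0 through 4, i.e. 5 levels counting the root), so the depth is the number of divisions: log_2(16) = 4

The recursion tree depth is log_2(16) = 4. At each level, the problem size is divided by 2, so it takes 4 divisions to reduce to a base case of size 1. The algorithm makes 2 recursive calls at each level.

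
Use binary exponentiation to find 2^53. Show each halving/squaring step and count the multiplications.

Computing 2^53 by squaring (build up from 2^1; each line after the first costs one multiplication):

2^1 = 2
2^2 = (2^1)^2 = 2^2 = 4
2^3 = 2 * 2^2 = 2 * 4 = 8
2^6 = (2^3)^2 = 8^2 = 64
2^12 = (2^6)^2 = 64^2 = 4096
2^13 = 2 * 2^12 = 2 * 4096 = 8192
2^26 = (2^13)^2 = 8192^2 = 67108864
2^52 = (2^26)^2 = 67108864^2 = 4503599627370496
2^53 = 2 * 2^52 = 2 * 4503599627370496 = 9007199254740992

Result: 9007199254740992
Multiplications needed: 8 (8 lines after 2^1)

2^53 = 9007199254740992. Using exponentiation by squaring, this requires 8 multiplications. The key idea: if the exponent is even, square the half-power; if odd, multiply by the base once.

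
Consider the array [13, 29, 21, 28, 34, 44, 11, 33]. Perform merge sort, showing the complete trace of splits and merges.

Merge sort trace:

Split: [13, 29, 21, 28, 34, 44, 11, 33] -> [13, 29, 21, 28] and [34, 44, 11, 33]
  Split: [13, 29, 21, 28] -> [13, 29] and [21, 28]
    Split: [13, 29] -> [13] and [29]
    Merge: [13] + [29] -> [13, 29]
    Split: [21, 28] -> [21] and [28]
    Merge: [21] + [28] -> [21, 28]
  Merge: [13, 29] + [21, 28] -> [13, 21, 28, 29]
  Split: [34, 44, 11, 33] -> [34, 44] and [11, 33]
    Split: [34, 44] -> [34] and [44]
    Merge: [34] + [44] -> [34, 44]
    Split: [11, 33] -> [11] and [33]
    Merge: [11] + [33] -> [11, 33]
  Merge: [34, 44] + [11, 33] -> [11, 33, 34, 44]
Merge: [13, 21, 28, 29] + [11, 33, 34, 44] -> [11, 13, 21, 28, 29, 33, 34, 44]

Final sorted array: [11, 13, 21, 28, 29, 33, 34, 44]

The merge sort proceeds by recursively splitting the array and merging sorted halves.
After all merges, the sorted array is [11, 13, 21, 28, 29, 33, 34, 44].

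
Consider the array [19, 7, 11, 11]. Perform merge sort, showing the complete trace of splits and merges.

Merge sort trace:

Split: [19, 7, 11, 11] -> [19, 7] and [11, 11]
  Split: [19, 7] -> [19] and [7]
  Merge: [19] + [7] -> [7, 19]
  Split: [11, 11] -> [11] and [11]
  Merge: [11] + [11] -> [11, 11]
Merge: [7, 19] + [11, 11] -> [7, 11, 11, 19]

Final sorted array: [7, 11, 11, 19]

The merge sort proceeds by recursively splitting the array and merging sorted halves.
After all merges, the sorted array is [7, 11, 11, 19].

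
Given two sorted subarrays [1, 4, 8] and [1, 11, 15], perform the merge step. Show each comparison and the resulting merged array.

Merging process:

Compare 1 vs 1: take 1 from left. Merged: [1]
Compare 4 vs 1: take 1 from right. Merged: [1, 1]
Compare 4 vs 11: take 4 from left. Merged: [1, 1, 4]
Compare 8 vs 11: take 8 from left. Merged: [1, 1, 4, 8]
Append remaining from right: [11, 15]. Merged: [1, 1, 4, 8, 11, 15]

Final merged array: [1, 1, 4, 8, 11, 15]
Total comparisons: 4

The merged array is [1, 1, 4, 8, 11, 15], requiring 4 comparisons. The merge step runs in O(n) time where n is the total number of elements.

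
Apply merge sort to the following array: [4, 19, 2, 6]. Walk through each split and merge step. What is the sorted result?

Merge sort trace:

Split: [4, 19, 2, 6] -> [4, 19] and [2, 6]
  Split: [4, 19] -> [4] and [19]
  Merge: [4] + [19] -> [4, 19]
  Split: [2, 6] -> [2] and [6]
  Merge: [2] + [6] -> [2, 6]
Merge: [4, 19] + [2, 6] -> [2, 4, 6, 19]

Final sorted array: [2, 4, 6, 19]

The merge sort proceeds by recursively splitting the array and merging sorted halves.
After all merges, the sorted array is [2, 4, 6, 19].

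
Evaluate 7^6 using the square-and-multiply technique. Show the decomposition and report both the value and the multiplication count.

Computing 7^6 by squaring (build up from 7^1; each line after the first costs one multiplication):

7^1 = 7
7^2 = (7^1)^2 = 7^2 = 49
7^3 = 7 * 7^2 = 7 * 49 = 343
7^6 = (7^3)^2 = 343^2 = 117649

Result: 117649
Multiplications needed: 3 (3 lines after 7^1)

7^6 = 117649. Using exponentiation by squaring, this requires 3 multiplications. The key idea: if the exponent is even, square the half-power; if odd, multiply by the base once.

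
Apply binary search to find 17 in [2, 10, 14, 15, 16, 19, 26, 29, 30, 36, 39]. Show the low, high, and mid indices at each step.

Binary search for 17 in [2, 10, 14, 15, 16, 19, 26, 29, 30, 36, 39]:

lo=0, hi=10, mid=5, arr[mid]=19 -> 19 > 17, search left half
lo=0, hi=4, mid=2, arr[mid]=14 -> 14 < 17, search right half
lo=3, hi=4, mid=3, arr[mid]=15 -> 15 < 17, search right half
lo=4, hi=4, mid=4, arr[mid]=16 -> 16 < 17, search right half
lo=5 > hi=4, target 17 not found

Binary search determines that 17 is not in the array after 4 comparisons. The search space was exhausted without finding the target.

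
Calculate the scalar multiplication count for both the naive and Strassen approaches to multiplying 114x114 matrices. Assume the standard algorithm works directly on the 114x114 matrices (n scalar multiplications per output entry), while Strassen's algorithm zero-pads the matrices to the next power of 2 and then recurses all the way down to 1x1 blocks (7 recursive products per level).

Matrix multiplication for 114x114 matrices:

Strassen's algorithm requires power-of-2 dimensions. Pad 114x114 to 128x128 (next power of 2).

Standard algorithm: 114^3 = 1481544 multiplications
Strassen's algorithm: 7^(log2(128)) = 7^7 = 823543 multiplications
Savings: 1481544 - 823543 = 658001 multiplications

Standard: 1481544 multiplications (114^3). Strassen: 823543 multiplications (7^7, after padding to 128x128). Strassen reduces 8 recursive multiplications to 7 at each level.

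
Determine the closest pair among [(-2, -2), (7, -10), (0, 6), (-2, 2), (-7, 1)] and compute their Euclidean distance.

Computing all pairwise distances among 5 points:

d((-2, -2), (7, -10)) = 12.0416
d((-2, -2), (0, 6)) = 8.2462
d((-2, -2), (-2, 2)) = 4.0 <-- minimum
d((-2, -2), (-7, 1)) = 5.831
d((7, -10), (0, 6)) = 17.4642
d((7, -10), (-2, 2)) = 15.0
d((7, -10), (-7, 1)) = 17.8045
d((0, 6), (-2, 2)) = 4.4721
d((0, 6), (-7, 1)) = 8.6023
d((-2, 2), (-7, 1)) = 5.099

Closest pair: (-2, -2) and (-2, 2) with distance 4.0

The closest pair is (-2, -2) and (-2, 2) with Euclidean distance 4.0. For 5 points, brute-force pairwise comparison is shown above. For large n, the divide-and-conquer algorithm (sort by x, recurse on halves, check the dividing strip) achieves O(n log n).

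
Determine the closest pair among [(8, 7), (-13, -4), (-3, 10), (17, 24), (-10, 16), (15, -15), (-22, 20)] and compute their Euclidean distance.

Computing all pairwise distances among 7 points:

d((8, 7), (-13, -4)) = 23.7065
d((8, 7), (-3, 10)) = 11.4018
d((8, 7), (17, 24)) = 19.2354
d((8, 7), (-10, 16)) = 20.1246
d((8, 7), (15, -15)) = 23.0868
d((8, 7), (-22, 20)) = 32.6956
d((-13, -4), (-3, 10)) = 17.2047
d((-13, -4), (17, 24)) = 41.0366
d((-13, -4), (-10, 16)) = 20.2237
d((-13, -4), (15, -15)) = 30.0832
d((-13, -4), (-22, 20)) = 25.632
d((-3, 10), (17, 24)) = 24.4131
d((-3, 10), (-10, 16)) = 9.2195 <-- minimum
d((-3, 10), (15, -15)) = 30.8058
d((-3, 10), (-22, 20)) = 21.4709
d((17, 24), (-10, 16)) = 28.1603
d((17, 24), (15, -15)) = 39.0512
d((17, 24), (-22, 20)) = 39.2046
d((-10, 16), (15, -15)) = 39.8246
d((-10, 16), (-22, 20)) = 12.6491
d((15, -15), (-22, 20)) = 50.9313

Closest pair: (-3, 10) and (-10, 16) with distance 9.2195

The closest pair is (-3, 10) and (-10, 16) with Euclidean distance 9.2195. For 7 points, brute-force pairwise comparison is shown above. For large n, the divide-and-conquer algorithm (sort by x, recurse on halves, check the dividing strip) achieves O(n log n).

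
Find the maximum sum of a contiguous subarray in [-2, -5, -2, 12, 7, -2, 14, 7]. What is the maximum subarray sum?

Using Kadane's algorithm on [-2, -5, -2, 12, 7, -2, 14, 7]:

Scanning through the array:
Position 1 (value -5): max_ending_here = -5, max_so_far = -2
Position 2 (value -2): max_ending_here = -2, max_so_far = -2
Position 3 (value 12): max_ending_here = 12, max_so_far = 12
Position 4 (value 7): max_ending_here = 19, max_so_far = 19
Position 5 (value -2): max_ending_here = 17, max_so_far = 19
Position 6 (value 14): max_ending_here = 31, max_so_far = 31
Position 7 (value 7): max_ending_here = 38, max_so_far = 38

Maximum subarray: [12, 7, -2, 14, 7]
Maximum sum: 38

The maximum subarray is [12, 7, -2, 14, 7] with sum 38. This subarray runs from index 3 to index 7.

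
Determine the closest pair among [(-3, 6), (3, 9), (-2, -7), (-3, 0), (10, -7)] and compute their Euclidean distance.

Computing all pairwise distances among 5 points:

d((-3, 6), (3, 9)) = 6.7082
d((-3, 6), (-2, -7)) = 13.0384
d((-3, 6), (-3, 0)) = 6.0 <-- minimum
d((-3, 6), (10, -7)) = 18.3848
d((3, 9), (-2, -7)) = 16.7631
d((3, 9), (-3, 0)) = 10.8167
d((3, 9), (10, -7)) = 17.4642
d((-2, -7), (-3, 0)) = 7.0711
d((-2, -7), (10, -7)) = 12.0
d((-3, 0), (10, -7)) = 14.7648

Closest pair: (-3, 6) and (-3, 0) with distance 6.0

The closest pair is (-3, 6) and (-3, 0) with Euclidean distance 6.0. For 5 points, brute-force pairwise comparison is shown above. For large n, the divide-and-conquer algorithm (sort by x, recurse on halves, check the dividing strip) achieves O(n log n).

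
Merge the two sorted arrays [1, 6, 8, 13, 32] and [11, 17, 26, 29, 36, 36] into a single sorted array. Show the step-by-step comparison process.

Merging process:

Compare 1 vs 11: take 1 from left. Merged: [1]
Compare 6 vs 11: take 6 from left. Merged: [1, 6]
Compare 8 vs 11: take 8 from left. Merged: [1, 6, 8]
Compare 13 vs 11: take 11 from right. Merged: [1, 6, 8, 11]
Compare 13 vs 17: take 13 from left. Merged: [1, 6, 8, 11, 13]
Compare 32 vs 17: take 17 from right. Merged: [1, 6, 8, 11, 13, 17]
Compare 32 vs 26: take 26 from right. Merged: [1, 6, 8, 11, 13, 17, 26]
Compare 32 vs 29: take 29 from right. Merged: [1, 6, 8, 11, 13, 17, 26, 29]
Compare 32 vs 36: take 32 from left. Merged: [1, 6, 8, 11, 13, 17, 26, 29, 32]
Append remaining from right: [36, 36]. Merged: [1, 6, 8, 11, 13, 17, 26, 29, 32, 36, 36]

Final merged array: [1, 6, 8, 11, 13, 17, 26, 29, 32, 36, 36]
Total comparisons: 9

The merged array is [1, 6, 8, 11, 13, 17, 26, 29, 32, 36, 36], requiring 9 comparisons. The merge step runs in O(n) time where n is the total number of elements.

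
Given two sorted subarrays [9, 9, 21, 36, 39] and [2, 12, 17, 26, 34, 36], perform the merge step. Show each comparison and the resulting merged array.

Merging process:

Compare 9 vs 2: take 2 from right. Merged: [2]
Compare 9 vs 12: take 9 from left. Merged: [2, 9]
Compare 9 vs 12: take 9 from left. Merged: [2, 9, 9]
Compare 21 vs 12: take 12 from right. Merged: [2, 9, 9, 12]
Compare 21 vs 17: take 17 from right. Merged: [2, 9, 9, 12, 17]
Compare 21 vs 26: take 21 from left. Merged: [2, 9, 9, 12, 17, 21]
Compare 36 vs 26: take 26 from right. Merged: [2, 9, 9, 12, 17, 21, 26]
Compare 36 vs 34: take 34 from right. Merged: [2, 9, 9, 12, 17, 21, 26, 34]
Compare 36 vs 36: take 36 from left. Merged: [2, 9, 9, 12, 17, 21, 26, 34, 36]
Compare 39 vs 36: take 36 from right. Merged: [2, 9, 9, 12, 17, 21, 26, 34, 36, 36]
Append remaining from left: [39]. Merged: [2, 9, 9, 12, 17, 21, 26, 34, 36, 36, 39]

Final merged array: [2, 9, 9, 12, 17, 21, 26, 34, 36, 36, 39]
Total comparisons: 10

The merged array is [2, 9, 9, 12, 17, 21, 26, 34, 36, 36, 39], requiring 10 comparisons. The merge step runs in O(n) time where n is the total number of elements.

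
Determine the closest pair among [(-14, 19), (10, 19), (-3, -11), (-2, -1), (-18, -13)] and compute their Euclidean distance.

Computing all pairwise distances among 5 points:

d((-14, 19), (10, 19)) = 24.0
d((-14, 19), (-3, -11)) = 31.9531
d((-14, 19), (-2, -1)) = 23.3238
d((-14, 19), (-18, -13)) = 32.249
d((10, 19), (-3, -11)) = 32.6956
d((10, 19), (-2, -1)) = 23.3238
d((10, 19), (-18, -13)) = 42.5206
d((-3, -11), (-2, -1)) = 10.0499 <-- minimum
d((-3, -11), (-18, -13)) = 15.1327
d((-2, -1), (-18, -13)) = 20.0

Closest pair: (-3, -11) and (-2, -1) with distance 10.0499

The closest pair is (-3, -11) and (-2, -1) with Euclidean distance 10.0499. For 5 points, brute-force pairwise comparison is shown above. For large n, the divide-and-conquer algorithm (sort by x, recurse on halves, check the dividing strip) achieves O(n log n).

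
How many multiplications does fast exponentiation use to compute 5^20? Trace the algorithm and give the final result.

Computing 5^20 by squaring (build up from 5^1; each line after the first costs one multiplication):

5^1 = 5
5^2 = (5^1)^2 = 5^2 = 25
5^4 = (5^2)^2 = 25^2 = 625
5^5 = 5 * 5^4 = 5 * 625 = 3125
5^10 = (5^5)^2 = 3125^2 = 9765625
5^20 = (5^10)^2 = 9765625^2 = 95367431640625

Result: 95367431640625
Multiplications needed: 5 (5 lines after 5^1)

5^20 = 95367431640625. Using exponentiation by squaring, this requires 5 multiplications. The key idea: if the exponent is even, square the half-power; if odd, multiply by the base once.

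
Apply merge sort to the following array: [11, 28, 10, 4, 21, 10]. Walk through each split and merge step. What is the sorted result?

Merge sort trace:

Split: [11, 28, 10, 4, 21, 10] -> [11, 28, 10] and [4, 21, 10]
  Split: [11, 28, 10] -> [11] and [28, 10]
    Split: [28, 10] -> [28] and [10]
    Merge: [28] + [10] -> [10, 28]
  Merge: [11] + [10, 28] -> [10, 11, 28]
  Split: [4, 21, 10] -> [4] and [21, 10]
    Split: [21, 10] -> [21] and [10]
    Merge: [21] + [10] -> [10, 21]
  Merge: [4] + [10, 21] -> [4, 10, 21]
Merge: [10, 11, 28] + [4, 10, 21] -> [4, 10, 10, 11, 21, 28]

Final sorted array: [4, 10, 10, 11, 21, 28]

The merge sort proceeds by recursively splitting the array and merging sorted halves.
After all merges, the sorted array is [4, 10, 10, 11, 21, 28].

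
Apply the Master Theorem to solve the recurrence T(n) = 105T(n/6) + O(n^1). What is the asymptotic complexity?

Master Theorem for T(n) = 105T(n/6) + O(n^1):

a = 105, b = 6, c = 1
log_b(a) = log_6(105) = 2.5974

Case 1: c = 1 < log_6(105) = 2.5974
T(n) = O(n^(log_6 105))

For T(n) = 105T(n/6) + O(n^1): log_6(105) = 2.5974. This is Case 1 of the Master Theorem (c < log_b(a), work dominated by leaves), giving O(n^(log_6 105)).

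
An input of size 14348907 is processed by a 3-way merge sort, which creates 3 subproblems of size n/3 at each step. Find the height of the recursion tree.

For divide and conquer with division factor 3:

Problem sizes at each level:
Level 0: 14348907
Level 1: 4782969
Level 2: 1594323
Level 3: 531441
Level 4: 177147
Level 5: 59049
Level 6: 19683
Level 7: 6561
Level 8: 2187
Level 9: 729
Level 10: 243
Level 11: 81
Level 12: 27
Level 13: 9
Level 14: 3
Level 15: 1

The root is level 0 and the size-1 base case is level 15 (the tree spans levels 0 through 15, i.e. 16 levels counting the root), so the depth is the number of divisions: log_3(14348907) = 15

The recursion tree depth is log_3(14348907) = 15. At each level, the problem size is divided by 3, so it takes 15 divisions to reduce to a base case of size 1. The algorithm makes 3 recursive calls at each level.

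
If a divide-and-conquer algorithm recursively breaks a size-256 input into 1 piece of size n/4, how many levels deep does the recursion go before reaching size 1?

For divide and conquer with division factor 4:

Problem sizes at each level:
Level 0: 256
Level 1: 64
Level 2: 16
Level 3: 4
Level 4: 1

The root is level 0 and the size-1 base case is level 4 (the tree spans levels 0 through 4, i.e. 5 levels counting the root), so the depth is the number of divisions: log_4(256) = 4

The recursion tree depth is log_4(256) = 4. At each level, the problem size is divided by 4, so it takes 4 divisions to reduce to a base case of size 1. The algorithm makes 1 recursive call at each level.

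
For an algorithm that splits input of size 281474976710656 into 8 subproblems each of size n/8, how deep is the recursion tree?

For divide and conquer with division factor 8:

Problem sizes at each level:
Level 0: 281474976710656
Level 1: 35184372088832
Level 2: 4398046511104
Level 3: 549755813888
Level 4: 68719476736
Level 5: 8589934592
Level 6: 1073741824
Level 7: 134217728
Level 8: 16777216
Level 9: 2097152
Level 10: 262144
Level 11: 32768
Level 12: 4096
Level 13: 512
Level 14: 64
Level 15: 8
Level 16: 1

The root is level 0 and the size-1 base case is level 16 (the tree spans levels 0 through 16, i.e. 17 levels counting the root), so the depth is the number of divisions: log_8(281474976710656) = 16

The recursion tree depth is log_8(281474976710656) = 16. At each level, the problem size is divided by 8, so it takes 16 divisions to reduce to a base case of size 1. The algorithm makes 8 recursive calls at each level.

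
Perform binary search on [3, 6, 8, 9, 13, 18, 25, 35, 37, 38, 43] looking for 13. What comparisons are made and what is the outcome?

Binary search for 13 in [3, 6, 8, 9, 13, 18, 25, 35, 37, 38, 43]:

lo=0, hi=10, mid=5, arr[mid]=18 -> 18 > 13, search left half
lo=0, hi=4, mid=2, arr[mid]=8 -> 8 < 13, search right half
lo=3, hi=4, mid=3, arr[mid]=9 -> 9 < 13, search right half
lo=4, hi=4, mid=4, arr[mid]=13 -> Found target at index 4!

Binary search finds 13 at index 4 after 4 comparisons. The search repeatedly halves the search space by comparing with the middle element.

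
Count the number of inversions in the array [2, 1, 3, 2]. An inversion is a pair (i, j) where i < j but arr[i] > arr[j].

Finding inversions in [2, 1, 3, 2]:

(0, 1): arr[0]=2 > arr[1]=1
(2, 3): arr[2]=3 > arr[3]=2

Total inversions: 2

The array has 2 inversion(s): (0,1), (2,3). Each pair (i,j) satisfies i < j and arr[i] > arr[j].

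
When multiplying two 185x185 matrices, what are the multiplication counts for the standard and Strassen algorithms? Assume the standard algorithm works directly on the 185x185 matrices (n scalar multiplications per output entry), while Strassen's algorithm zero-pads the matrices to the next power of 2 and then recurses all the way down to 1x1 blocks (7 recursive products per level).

Matrix multiplication for 185x185 matrices:

Strassen's algorithm requires power-of-2 dimensions. Pad 185x185 to 256x256 (next power of 2).

Standard algorithm: 185^3 = 6331625 multiplications
Strassen's algorithm: 7^(log2(256)) = 7^8 = 5764801 multiplications
Savings: 6331625 - 5764801 = 566824 multiplications

Standard: 6331625 multiplications (185^3). Strassen: 5764801 multiplications (7^8, after padding to 256x256). Strassen reduces 8 recursive multiplications to 7 at each level.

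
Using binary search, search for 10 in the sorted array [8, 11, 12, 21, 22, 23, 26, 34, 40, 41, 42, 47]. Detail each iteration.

Binary search for 10 in [8, 11, 12, 21, 22, 23, 26, 34, 40, 41, 42, 47]:

lo=0, hi=11, mid=5, arr[mid]=23 -> 23 > 10, search left half
lo=0, hi=4, mid=2, arr[mid]=12 -> 12 > 10, search left half
lo=0, hi=1, mid=0, arr[mid]=8 -> 8 < 10, search right half
lo=1, hi=1, mid=1, arr[mid]=11 -> 11 > 10, search left half
lo=1 > hi=0, target 10 not found

Binary search determines that 10 is not in the array after 4 comparisons. The search space was exhausted without finding the target.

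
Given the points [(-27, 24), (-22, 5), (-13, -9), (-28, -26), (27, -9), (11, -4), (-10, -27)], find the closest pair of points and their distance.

Computing all pairwise distances among 7 points:

d((-27, 24), (-22, 5)) = 19.6469
d((-27, 24), (-13, -9)) = 35.8469
d((-27, 24), (-28, -26)) = 50.01
d((-27, 24), (27, -9)) = 63.2851
d((-27, 24), (11, -4)) = 47.2017
d((-27, 24), (-10, -27)) = 53.7587
d((-22, 5), (-13, -9)) = 16.6433 <-- minimum
d((-22, 5), (-28, -26)) = 31.5753
d((-22, 5), (27, -9)) = 50.9608
d((-22, 5), (11, -4)) = 34.2053
d((-22, 5), (-10, -27)) = 34.176
d((-13, -9), (-28, -26)) = 22.6716
d((-13, -9), (27, -9)) = 40.0
d((-13, -9), (11, -4)) = 24.5153
d((-13, -9), (-10, -27)) = 18.2483
d((-28, -26), (27, -9)) = 57.5674
d((-28, -26), (11, -4)) = 44.7772
d((-28, -26), (-10, -27)) = 18.0278
d((27, -9), (11, -4)) = 16.7631
d((27, -9), (-10, -27)) = 41.1461
d((11, -4), (-10, -27)) = 31.1448

Closest pair: (-22, 5) and (-13, -9) with distance 16.6433

The closest pair is (-22, 5) and (-13, -9) with Euclidean distance 16.6433. For 7 points, brute-force pairwise comparison is shown above. For large n, the divide-and-conquer algorithm (sort by x, recurse on halves, check the dividing strip) achieves O(n log n).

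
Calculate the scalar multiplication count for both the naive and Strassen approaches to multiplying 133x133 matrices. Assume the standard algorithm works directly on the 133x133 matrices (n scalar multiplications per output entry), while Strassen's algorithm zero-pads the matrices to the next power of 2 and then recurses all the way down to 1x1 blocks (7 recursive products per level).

Matrix multiplication for 133x133 matrices:

Strassen's algorithm requires power-of-2 dimensions. Pad 133x133 to 256x256 (next power of 2).

Standard algorithm: 133^3 = 2352637 multiplications
Strassen's algorithm: 7^(log2(256)) = 7^8 = 5764801 multiplications
Difference: 2352637 - 5764801 = -3412164 (Strassen uses MORE here due to padding overhead — for small or just-over-power-of-2 n, padding can outweigh the per-level savings)

Standard: 2352637 multiplications (133^3). Strassen: 5764801 multiplications (7^8, after padding to 256x256). Strassen reduces 8 recursive multiplications to 7 at each level.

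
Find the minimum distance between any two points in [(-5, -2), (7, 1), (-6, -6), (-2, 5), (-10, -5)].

Computing all pairwise distances among 5 points:

d((-5, -2), (7, 1)) = 12.3693
d((-5, -2), (-6, -6)) = 4.1231 <-- minimum
d((-5, -2), (-2, 5)) = 7.6158
d((-5, -2), (-10, -5)) = 5.831
d((7, 1), (-6, -6)) = 14.7648
d((7, 1), (-2, 5)) = 9.8489
d((7, 1), (-10, -5)) = 18.0278
d((-6, -6), (-2, 5)) = 11.7047
d((-6, -6), (-10, -5)) = 4.1231 <-- minimum
d((-2, 5), (-10, -5)) = 12.8062

Minimum distance: 4.1231 (tie among 2 pairs: (-5, -2) and (-6, -6); (-6, -6) and (-10, -5))

The minimum Euclidean distance is 4.1231. There is a tie: 2 pairs achieve this minimum — (-5, -2) and (-6, -6); (-6, -6) and (-10, -5). Any of these is a valid closest pair. For 5 points, brute-force pairwise comparison is shown above. For large n, the divide-and-conquer algorithm (sort by x, recurse on halves, check the dividing strip) achieves O(n log n).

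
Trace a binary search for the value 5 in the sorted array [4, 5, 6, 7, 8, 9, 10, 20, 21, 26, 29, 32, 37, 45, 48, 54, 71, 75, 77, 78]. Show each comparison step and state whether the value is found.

Binary search for 5 in [4, 5, 6, 7, 8, 9, 10, 20, 21, 26, 29, 32, 37, 45, 48, 54, 71, 75, 77, 78]:

lo=0, hi=19, mid=9, arr[mid]=26 -> 26 > 5, search left half
lo=0, hi=8, mid=4, arr[mid]=8 -> 8 > 5, search left half
lo=0, hi=3, mid=1, arr[mid]=5 -> Found target at index 1!

Binary search finds 5 at index 1 after 3 comparisons. The search repeatedly halves the search space by comparing with the middle element.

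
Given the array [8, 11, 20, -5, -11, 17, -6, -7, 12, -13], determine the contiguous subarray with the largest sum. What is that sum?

Using Kadane's algorithm on [8, 11, 20, -5, -11, 17, -6, -7, 12, -13]:

Scanning through the array:
Position 1 (value 11): max_ending_here = 19, max_so_far = 19
Position 2 (value 20): max_ending_here = 39, max_so_far = 39
Position 3 (value -5): max_ending_here = 34, max_so_far = 39
Position 4 (value -11): max_ending_here = 23, max_so_far = 39
Position 5 (value 17): max_ending_here = 40, max_so_far = 40
Position 6 (value -6): max_ending_here = 34, max_so_far = 40
Position 7 (value -7): max_ending_here = 27, max_so_far = 40
Position 8 (value 12): max_ending_here = 39, max_so_far = 40
Position 9 (value -13): max_ending_here = 26, max_so_far = 40

Maximum subarray: [8, 11, 20, -5, -11, 17]
Maximum sum: 40

The maximum subarray is [8, 11, 20, -5, -11, 17] with sum 40. This subarray runs from index 0 to index 5.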